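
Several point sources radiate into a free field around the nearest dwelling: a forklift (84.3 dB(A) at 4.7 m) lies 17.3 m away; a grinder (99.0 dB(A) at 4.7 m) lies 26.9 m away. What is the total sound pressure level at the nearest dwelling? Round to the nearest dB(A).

Propagate each source to the receiver with L = L_ref − 20·log₁₀(r/r_ref), then add intensities.
forklift: 84.3 − 20·log₁₀(17.3/4.7) = 84.3 − 11.32 = 72.98 dB(A).
grinder: 99.0 − 20·log₁₀(26.9/4.7) = 99.0 − 15.15 = 83.85 dB(A).
Σ 10^(L/10) = 2.624e+08 → L_total = 10·log₁₀(2.624e+08) = 84.19 dB(A).

84 dB(A)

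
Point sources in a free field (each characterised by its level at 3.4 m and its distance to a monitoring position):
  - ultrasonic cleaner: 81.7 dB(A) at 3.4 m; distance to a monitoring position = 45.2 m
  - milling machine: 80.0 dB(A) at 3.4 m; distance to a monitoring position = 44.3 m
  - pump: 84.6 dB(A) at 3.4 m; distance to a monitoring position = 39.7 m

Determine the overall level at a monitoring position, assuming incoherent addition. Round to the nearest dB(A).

First find each source's level at the receiver (point-source: −20·log₁₀(r/r_ref)), then combine on an intensity basis.
ultrasonic cleaner: 81.7 − 20·log₁₀(45.2/3.4) = 81.7 − 22.47 = 59.23 dB(A).
milling machine: 80.0 − 20·log₁₀(44.3/3.4) = 80.0 − 22.30 = 57.70 dB(A).
pump: 84.6 − 20·log₁₀(39.7/3.4) = 84.6 − 21.35 = 63.25 dB(A).
Σ 10^(L/10) = 3.541e+06 → L_total = 10·log₁₀(3.541e+06) = 65.49 dB(A).

65 dB(A)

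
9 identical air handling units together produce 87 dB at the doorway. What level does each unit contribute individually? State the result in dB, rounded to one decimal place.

77.5 dB

Dividing the total intensity by 9 lowers the level by 10·log₁₀ 9 = 9.542 dB: L₁ = 87 − 9.542.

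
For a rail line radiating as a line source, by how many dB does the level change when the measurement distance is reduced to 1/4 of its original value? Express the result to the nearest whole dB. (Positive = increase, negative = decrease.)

+6 dB

Line-source spreading: ΔL = −10·log₁₀(r₂/r₁).
ΔL = −10·log₁₀(0.25) = +6.02 dB.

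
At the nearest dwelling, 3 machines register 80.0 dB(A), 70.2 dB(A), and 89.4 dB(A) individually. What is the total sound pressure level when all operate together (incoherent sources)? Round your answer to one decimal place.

89.9 dB(A)

Incoherent sources combine by intensity addition: L_total = 10·log₁₀(Σ 10^(L_i/10)).
Σ 10^(L/10) = 10^(80.0/10) + 10^(70.2/10) + 10^(89.4/10) = 9.814e+08.
L_total = 10·log₁₀(9.814e+08) = 89.92 dB(A).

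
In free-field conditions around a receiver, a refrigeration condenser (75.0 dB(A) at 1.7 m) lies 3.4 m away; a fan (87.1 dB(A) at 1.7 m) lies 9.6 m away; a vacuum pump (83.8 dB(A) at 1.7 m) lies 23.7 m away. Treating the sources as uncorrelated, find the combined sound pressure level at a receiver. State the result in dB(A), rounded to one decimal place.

74.0 dB(A)

First find each source's level at the receiver (point-source: −20·log₁₀(r/r_ref)), then combine on an intensity basis.
refrigeration condenser: 75.0 − 20·log₁₀(3.4/1.7) = 75.0 − 6.02 = 68.98 dB(A).
fan: 87.1 − 20·log₁₀(9.6/1.7) = 87.1 − 15.04 = 72.06 dB(A).
vacuum pump: 83.8 − 20·log₁₀(23.7/1.7) = 83.8 − 22.89 = 60.91 dB(A).
Σ 10^(L/10) = 2.522e+07 → L_total = 10·log₁₀(2.522e+07) = 74.02 dB(A).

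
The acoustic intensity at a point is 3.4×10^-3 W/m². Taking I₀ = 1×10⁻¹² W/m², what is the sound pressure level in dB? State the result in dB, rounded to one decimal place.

Dividing by I₀ shifts the exponent by 12: I/I₀ = 3.4×10^9.
L = 10·(0.5315 + 9) = 95.31 dB.

95.3 dB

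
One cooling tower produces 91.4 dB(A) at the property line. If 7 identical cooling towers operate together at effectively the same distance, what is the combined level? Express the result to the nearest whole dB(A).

100 dB(A)

L_total = L₁ + 10·log₁₀ N for N identical incoherent sources.
L_total = 91.4 + 10·log₁₀(7) = 91.4 + 8.451 = 99.85 dB(A).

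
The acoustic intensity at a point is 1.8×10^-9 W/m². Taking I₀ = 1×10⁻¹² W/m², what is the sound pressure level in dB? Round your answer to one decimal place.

32.6 dB

I/I₀ = 1.8×10^-9/10⁻¹² = 1.8×10^3, and L = 10·log₁₀(I/I₀).
L = 10·(0.2553 + 3) = 32.55 dB.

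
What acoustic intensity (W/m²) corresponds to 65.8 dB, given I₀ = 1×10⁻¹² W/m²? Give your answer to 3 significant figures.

3.80e-06 W/m²

L = 10·log₁₀(I/I₀) ⇒ I = I₀·10^(L/10) = 10⁻¹² × 10^6.58.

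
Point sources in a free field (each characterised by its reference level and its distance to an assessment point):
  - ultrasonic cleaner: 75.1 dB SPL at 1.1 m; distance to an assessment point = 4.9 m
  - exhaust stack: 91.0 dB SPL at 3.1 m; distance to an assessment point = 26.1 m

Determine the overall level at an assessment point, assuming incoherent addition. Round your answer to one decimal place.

72.9 dB SPL

First find each source's level at the receiver (point-source: −20·log₁₀(r/r_ref)), then combine on an intensity basis.
ultrasonic cleaner: 75.1 − 20·log₁₀(4.9/1.1) = 75.1 − 12.98 = 62.12 dB SPL.
exhaust stack: 91.0 − 20·log₁₀(26.1/3.1) = 91.0 − 18.51 = 72.49 dB SPL.
Σ 10^(L/10) = 1.939e+07 → L_total = 10·log₁₀(1.939e+07) = 72.88 dB SPL.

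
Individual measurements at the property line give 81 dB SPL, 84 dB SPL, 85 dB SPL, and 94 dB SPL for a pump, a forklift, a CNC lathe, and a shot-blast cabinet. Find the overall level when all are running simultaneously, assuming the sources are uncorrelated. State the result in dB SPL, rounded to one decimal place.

For uncorrelated sources the intensities add, so convert each level to linear form, sum, and take 10·log₁₀ of the total.
Σ 10^(L/10) = 10^(81/10) + 10^(84/10) + 10^(85/10) + 10^(94/10) = 3.205e+09.
L_total = 10·log₁₀(3.205e+09) = 95.06 dB SPL.

95.1 dB SPL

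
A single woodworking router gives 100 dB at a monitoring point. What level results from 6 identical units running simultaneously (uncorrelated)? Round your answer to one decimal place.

L_total = L₁ + 10·log₁₀ N for N identical incoherent sources.
L_total = 100 + 10·log₁₀(6) = 100 + 7.782 = 107.78 dB.

107.8 dB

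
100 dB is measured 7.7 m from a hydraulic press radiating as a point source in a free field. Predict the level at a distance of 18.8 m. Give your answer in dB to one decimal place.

Spherical spreading from a point source gives a 20·log₁₀(r₂/r₁) drop.
L₂ = 100 − 20·log₁₀(18.8/7.7) = 100 − 7.753 = 92.25 dB.

92.2 dB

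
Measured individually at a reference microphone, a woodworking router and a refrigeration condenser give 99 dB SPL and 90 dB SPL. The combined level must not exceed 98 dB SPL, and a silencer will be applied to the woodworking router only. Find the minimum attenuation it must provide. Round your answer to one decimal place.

1.7 dB

Everything except the woodworking router sums to 10^(90/10) = 1.000e+09 in linear terms, 90.00 dB SPL.
The limit corresponds to 10^(98/10) = 6.310e+09; subtracting the fixed part leaves 5.310e+09 for the woodworking router, i.e. 97.25 dB SPL.
So the woodworking router must be reduced from 99 to 97.25 dB SPL: IL = 1.75 dB.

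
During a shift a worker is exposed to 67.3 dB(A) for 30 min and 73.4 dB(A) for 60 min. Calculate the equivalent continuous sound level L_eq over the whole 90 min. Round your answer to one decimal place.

The energy average is taken in the linear domain: L_eq = 10·log₁₀[(Σ tᵢ·10^(Lᵢ/10))/T], T = 90 min.
Σ tᵢ·10^(Lᵢ/10) = 30·10^(67.3/10) + 60·10^(73.4/10) = 1.474e+09.
L_eq = 10·log₁₀(1.474e+09/90) = 72.14 dB(A).

72.1 dB(A)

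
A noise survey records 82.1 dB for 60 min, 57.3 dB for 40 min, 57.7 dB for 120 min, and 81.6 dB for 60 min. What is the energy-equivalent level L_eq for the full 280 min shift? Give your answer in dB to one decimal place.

78.2 dB

The energy average is taken in the linear domain: L_eq = 10·log₁₀[(Σ tᵢ·10^(Lᵢ/10))/T], T = 280 min.
Σ tᵢ·10^(Lᵢ/10) = 60·10^(82.1/10) + 40·10^(57.3/10) + 120·10^(57.7/10) + 60·10^(81.6/10) = 1.850e+10.
L_eq = 10·log₁₀(1.850e+10/280) = 78.20 dB.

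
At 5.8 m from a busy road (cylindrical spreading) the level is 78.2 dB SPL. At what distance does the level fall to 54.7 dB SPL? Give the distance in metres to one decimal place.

Line-source spreading drops the level by 10·log₁₀(r₂/r₁); inverting, r₂/r₁ = 10^(ΔL/10).
r₂ = 5.8·10^((78.2−54.7)/10) = 5.8·10^(23.5/10) = 1298.46 m.

1298.5 m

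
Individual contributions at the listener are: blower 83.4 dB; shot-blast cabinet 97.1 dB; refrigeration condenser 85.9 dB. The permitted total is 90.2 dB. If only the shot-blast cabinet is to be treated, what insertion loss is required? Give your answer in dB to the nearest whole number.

11 dB

Fixed contribution from the other sources: Σ 10^(L/10) = 10^(83.4/10) + 10^(85.9/10) = 6.078e+08 (87.84 dB).
The limit corresponds to 10^(90.2/10) = 1.047e+09; subtracting the fixed part leaves 4.393e+08 for the shot-blast cabinet, i.e. 86.43 dB.
So the shot-blast cabinet must be reduced from 97.1 to 86.43 dB: IL = 10.67 dB.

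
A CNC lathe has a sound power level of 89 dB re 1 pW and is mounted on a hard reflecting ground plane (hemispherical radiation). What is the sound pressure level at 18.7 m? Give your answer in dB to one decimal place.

55.6 dB

Free-field hemispherical radiation: L_p = L_w − 10·log₁₀(2π·r²), r = 18.7 m.
2π·r² = 2197 m², 10·log₁₀ of that is 33.419 dB.
L_p = 89 − 33.419 = 55.58 dB.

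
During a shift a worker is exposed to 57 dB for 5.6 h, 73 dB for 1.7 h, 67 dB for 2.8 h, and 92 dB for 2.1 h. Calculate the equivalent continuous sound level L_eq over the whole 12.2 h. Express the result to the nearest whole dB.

84 dB

Weight each interval's intensity by its duration and average over T = 12.2 h:
Σ tᵢ·10^(Lᵢ/10) = 5.6·10^(57/10) + 1.7·10^(73/10) + 2.8·10^(67/10) + 2.1·10^(92/10) = 3.379e+09.
L_eq = 10·log₁₀(3.379e+09/12.2) = 84.42 dB.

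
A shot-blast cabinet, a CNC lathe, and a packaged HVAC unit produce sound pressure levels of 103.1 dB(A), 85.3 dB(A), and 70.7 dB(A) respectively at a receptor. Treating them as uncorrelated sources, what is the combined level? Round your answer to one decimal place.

Incoherent sources combine by intensity addition: L_total = 10·log₁₀(Σ 10^(L_i/10)).
Σ 10^(L/10) = 10^(103.1/10) + 10^(85.3/10) + 10^(70.7/10) = 2.077e+10.
L_total = 10·log₁₀(2.077e+10) = 103.17 dB(A).

103.2 dB(A)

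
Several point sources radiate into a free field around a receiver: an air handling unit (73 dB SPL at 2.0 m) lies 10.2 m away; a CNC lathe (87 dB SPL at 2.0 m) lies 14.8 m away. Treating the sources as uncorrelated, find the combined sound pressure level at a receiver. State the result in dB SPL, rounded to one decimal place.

Apply inverse-square spreading to bring every level to the receiver, then sum 10^(L/10).
air handling unit: 73 − 20·log₁₀(10.2/2.0) = 73 − 14.15 = 58.85 dB SPL.
CNC lathe: 87 − 20·log₁₀(14.8/2.0) = 87 − 17.38 = 69.62 dB SPL.
Σ 10^(L/10) = 9.920e+06 → L_total = 10·log₁₀(9.920e+06) = 69.96 dB SPL.

70.0 dB SPL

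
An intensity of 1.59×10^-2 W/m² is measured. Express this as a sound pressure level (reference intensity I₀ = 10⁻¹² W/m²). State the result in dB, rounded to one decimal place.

102.0 dB

L = 10·log₁₀(I/I₀) = 10·log₁₀(1.59×10^-2/10⁻¹²) = 10·log₁₀(1.59×10^10).
L = 10·(0.2014 + 10) = 102.01 dB.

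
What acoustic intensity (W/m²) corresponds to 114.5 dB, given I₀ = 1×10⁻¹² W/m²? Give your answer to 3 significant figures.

0.282 W/m²

L = 10·log₁₀(I/I₀) ⇒ I = I₀·10^(L/10) = 10⁻¹² × 10^11.45.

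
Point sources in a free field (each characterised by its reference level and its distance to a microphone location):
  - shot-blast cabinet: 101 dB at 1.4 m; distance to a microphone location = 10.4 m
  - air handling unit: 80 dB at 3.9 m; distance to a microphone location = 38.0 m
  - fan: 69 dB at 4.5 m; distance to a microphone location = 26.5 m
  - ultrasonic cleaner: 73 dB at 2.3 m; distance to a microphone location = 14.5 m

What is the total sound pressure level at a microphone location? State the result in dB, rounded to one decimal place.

Apply inverse-square spreading to bring every level to the receiver, then sum 10^(L/10).
shot-blast cabinet: 101 − 20·log₁₀(10.4/1.4) = 101 − 17.42 = 83.58 dB.
air handling unit: 80 − 20·log₁₀(38.0/3.9) = 80 − 19.77 = 60.23 dB.
fan: 69 − 20·log₁₀(26.5/4.5) = 69 − 15.40 = 53.60 dB.
ultrasonic cleaner: 73 − 20·log₁₀(14.5/2.3) = 73 − 15.99 = 57.01 dB.
Σ 10^(L/10) = 2.299e+08 → L_total = 10·log₁₀(2.299e+08) = 83.62 dB.

83.6 dB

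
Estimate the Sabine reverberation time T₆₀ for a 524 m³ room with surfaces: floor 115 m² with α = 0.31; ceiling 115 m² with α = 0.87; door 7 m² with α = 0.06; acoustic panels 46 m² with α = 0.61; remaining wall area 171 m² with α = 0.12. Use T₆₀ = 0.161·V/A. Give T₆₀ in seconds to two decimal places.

Summing Sᵢαᵢ: 115·0.31 + 115·0.87 + 7·0.06 + 46·0.61 + 171·0.12 = 184.70 m².
T₆₀ = 0.161 × 524 / 184.70 = 0.457 s.

0.46 s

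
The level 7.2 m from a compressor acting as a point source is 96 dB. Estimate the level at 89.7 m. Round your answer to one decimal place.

Spherical spreading from a point source gives a 20·log₁₀(r₂/r₁) drop.
L₂ = 96 − 20·log₁₀(89.7/7.2) = 96 − 21.909 = 74.09 dB.

74.1 dB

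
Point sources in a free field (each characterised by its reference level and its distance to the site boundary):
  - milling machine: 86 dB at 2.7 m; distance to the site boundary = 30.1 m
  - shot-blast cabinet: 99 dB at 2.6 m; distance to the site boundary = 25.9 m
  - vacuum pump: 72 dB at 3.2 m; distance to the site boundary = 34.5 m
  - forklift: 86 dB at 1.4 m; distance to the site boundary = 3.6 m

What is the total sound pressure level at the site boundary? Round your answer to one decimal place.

81.6 dB

Propagate each source to the receiver with L = L_ref − 20·log₁₀(r/r_ref), then add intensities.
milling machine: 86 − 20·log₁₀(30.1/2.7) = 86 − 20.94 = 65.06 dB.
shot-blast cabinet: 99 − 20·log₁₀(25.9/2.6) = 99 − 19.97 = 79.03 dB.
vacuum pump: 72 − 20·log₁₀(34.5/3.2) = 72 − 20.65 = 51.35 dB.
forklift: 86 − 20·log₁₀(3.6/1.4) = 86 − 8.20 = 77.80 dB.
Σ 10^(L/10) = 1.436e+08 → L_total = 10·log₁₀(1.436e+08) = 81.57 dB.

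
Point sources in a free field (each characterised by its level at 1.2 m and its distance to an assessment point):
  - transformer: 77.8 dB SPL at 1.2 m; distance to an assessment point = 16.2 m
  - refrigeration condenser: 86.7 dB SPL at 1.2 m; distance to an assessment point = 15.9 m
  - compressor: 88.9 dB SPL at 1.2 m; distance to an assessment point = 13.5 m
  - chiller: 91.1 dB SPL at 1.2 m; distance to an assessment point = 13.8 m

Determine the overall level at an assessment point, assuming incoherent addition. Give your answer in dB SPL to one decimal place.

Apply inverse-square spreading to bring every level to the receiver, then sum 10^(L/10).
transformer: 77.8 − 20·log₁₀(16.2/1.2) = 77.8 − 22.61 = 55.19 dB SPL.
refrigeration condenser: 86.7 − 20·log₁₀(15.9/1.2) = 86.7 − 22.44 = 64.26 dB SPL.
compressor: 88.9 − 20·log₁₀(13.5/1.2) = 88.9 − 21.02 = 67.88 dB SPL.
chiller: 91.1 − 20·log₁₀(13.8/1.2) = 91.1 − 21.21 = 69.89 dB SPL.
Σ 10^(L/10) = 1.887e+07 → L_total = 10·log₁₀(1.887e+07) = 72.76 dB SPL.

72.8 dB SPL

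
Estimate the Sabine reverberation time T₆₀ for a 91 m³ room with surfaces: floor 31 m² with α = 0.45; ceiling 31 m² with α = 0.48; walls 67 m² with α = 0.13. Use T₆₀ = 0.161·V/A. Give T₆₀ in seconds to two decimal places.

Total absorption A = 31·0.45 + 31·0.48 + 67·0.13 = 37.54 m² sabins.
T₆₀ = 0.161·V/A = 0.161·91/37.54 = 0.390 s.

0.39 s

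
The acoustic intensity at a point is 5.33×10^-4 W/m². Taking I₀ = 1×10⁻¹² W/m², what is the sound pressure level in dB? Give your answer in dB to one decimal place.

L = 10·log₁₀(I/I₀) = 10·log₁₀(5.33×10^-4/10⁻¹²) = 10·log₁₀(5.33×10^8).
L = 10·(0.7267 + 8) = 87.27 dB.

87.3 dB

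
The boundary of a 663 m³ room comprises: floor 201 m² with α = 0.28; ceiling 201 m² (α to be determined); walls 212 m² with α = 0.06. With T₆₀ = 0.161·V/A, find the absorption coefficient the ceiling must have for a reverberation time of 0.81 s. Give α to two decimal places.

A = 0.161·V/T₆₀ = 0.161·663/0.81 = 131.78 m² sabins.
Absorption from the other surfaces = 201·0.28 + 212·0.06 = 69.00 m², so the ceiling must supply 62.78 m² over 201 m².
α = 62.78/201 = 0.312.

0.31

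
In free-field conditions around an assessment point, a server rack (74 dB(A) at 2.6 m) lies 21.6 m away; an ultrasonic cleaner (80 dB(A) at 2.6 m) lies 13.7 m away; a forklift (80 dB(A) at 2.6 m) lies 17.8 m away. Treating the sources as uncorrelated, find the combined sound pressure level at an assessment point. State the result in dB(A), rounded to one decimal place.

67.9 dB(A)

Propagate each source to the receiver with L = L_ref − 20·log₁₀(r/r_ref), then add intensities.
server rack: 74 − 20·log₁₀(21.6/2.6) = 74 − 18.39 = 55.61 dB(A).
ultrasonic cleaner: 80 − 20·log₁₀(13.7/2.6) = 80 − 14.43 = 65.57 dB(A).
forklift: 80 − 20·log₁₀(17.8/2.6) = 80 − 16.71 = 63.29 dB(A).
Σ 10^(L/10) = 6.099e+06 → L_total = 10·log₁₀(6.099e+06) = 67.85 dB(A).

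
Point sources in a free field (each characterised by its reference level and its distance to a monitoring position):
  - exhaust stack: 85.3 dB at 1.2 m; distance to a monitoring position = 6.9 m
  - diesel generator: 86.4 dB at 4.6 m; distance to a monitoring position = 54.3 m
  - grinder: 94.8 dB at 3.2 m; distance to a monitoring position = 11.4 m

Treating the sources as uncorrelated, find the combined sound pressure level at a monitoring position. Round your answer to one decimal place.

Apply inverse-square spreading to bring every level to the receiver, then sum 10^(L/10).
exhaust stack: 85.3 − 20·log₁₀(6.9/1.2) = 85.3 − 15.19 = 70.11 dB.
diesel generator: 86.4 − 20·log₁₀(54.3/4.6) = 86.4 − 21.44 = 64.96 dB.
grinder: 94.8 − 20·log₁₀(11.4/3.2) = 94.8 − 11.04 = 83.76 dB.
Σ 10^(L/10) = 2.513e+08 → L_total = 10·log₁₀(2.513e+08) = 84.00 dB.

84.0 dB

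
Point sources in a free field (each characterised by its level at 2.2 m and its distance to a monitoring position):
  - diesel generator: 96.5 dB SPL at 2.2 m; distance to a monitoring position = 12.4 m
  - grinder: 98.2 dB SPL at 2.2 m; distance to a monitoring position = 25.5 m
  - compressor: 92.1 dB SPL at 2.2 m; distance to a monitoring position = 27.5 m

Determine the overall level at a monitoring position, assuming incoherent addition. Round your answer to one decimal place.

83.0 dB SPL

First find each source's level at the receiver (point-source: −20·log₁₀(r/r_ref)), then combine on an intensity basis.
diesel generator: 96.5 − 20·log₁₀(12.4/2.2) = 96.5 − 15.02 = 81.48 dB SPL.
grinder: 98.2 − 20·log₁₀(25.5/2.2) = 98.2 − 21.28 = 76.92 dB SPL.
compressor: 92.1 − 20·log₁₀(27.5/2.2) = 92.1 − 21.94 = 70.16 dB SPL.
Σ 10^(L/10) = 2.002e+08 → L_total = 10·log₁₀(2.002e+08) = 83.01 dB SPL.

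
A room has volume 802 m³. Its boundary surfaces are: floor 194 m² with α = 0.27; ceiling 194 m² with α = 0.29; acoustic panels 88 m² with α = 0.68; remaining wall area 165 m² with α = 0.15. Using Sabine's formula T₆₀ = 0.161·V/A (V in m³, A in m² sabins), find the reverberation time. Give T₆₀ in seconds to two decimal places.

Total absorption A = 194·0.27 + 194·0.29 + 88·0.68 + 165·0.15 = 193.23 m² sabins.
T₆₀ = 0.161·V/A = 0.161·802/193.23 = 0.668 s.

0.67 s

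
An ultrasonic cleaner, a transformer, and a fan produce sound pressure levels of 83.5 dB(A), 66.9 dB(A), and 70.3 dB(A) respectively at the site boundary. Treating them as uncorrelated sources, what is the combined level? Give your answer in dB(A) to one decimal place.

For uncorrelated sources the intensities add, so convert each level to linear form, sum, and take 10·log₁₀ of the total.
Σ 10^(L/10) = 10^(83.5/10) + 10^(66.9/10) + 10^(70.3/10) = 2.395e+08.
L_total = 10·log₁₀(2.395e+08) = 83.79 dB(A).

83.8 dB(A)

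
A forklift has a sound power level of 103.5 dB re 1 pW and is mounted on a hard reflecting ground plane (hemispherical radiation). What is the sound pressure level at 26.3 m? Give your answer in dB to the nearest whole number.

67 dB

Free-field hemispherical radiation: L_p = L_w − 10·log₁₀(2π·r²), r = 26.3 m.
2π·r² = 4346 m², 10·log₁₀ of that is 36.381 dB.
L_p = 103.5 − 36.381 = 67.12 dB.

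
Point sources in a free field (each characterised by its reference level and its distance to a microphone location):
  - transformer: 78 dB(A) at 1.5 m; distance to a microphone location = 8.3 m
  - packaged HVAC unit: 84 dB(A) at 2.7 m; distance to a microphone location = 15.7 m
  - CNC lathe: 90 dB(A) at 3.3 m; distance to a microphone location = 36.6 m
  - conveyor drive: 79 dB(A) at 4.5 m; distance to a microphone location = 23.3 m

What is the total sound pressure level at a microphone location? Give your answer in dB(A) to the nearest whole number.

First find each source's level at the receiver (point-source: −20·log₁₀(r/r_ref)), then combine on an intensity basis.
transformer: 78 − 20·log₁₀(8.3/1.5) = 78 − 14.86 = 63.14 dB(A).
packaged HVAC unit: 84 − 20·log₁₀(15.7/2.7) = 84 − 15.29 = 68.71 dB(A).
CNC lathe: 90 − 20·log₁₀(36.6/3.3) = 90 − 20.90 = 69.10 dB(A).
conveyor drive: 79 − 20·log₁₀(23.3/4.5) = 79 − 14.28 = 64.72 dB(A).
Σ 10^(L/10) = 2.058e+07 → L_total = 10·log₁₀(2.058e+07) = 73.13 dB(A).

73 dB(A)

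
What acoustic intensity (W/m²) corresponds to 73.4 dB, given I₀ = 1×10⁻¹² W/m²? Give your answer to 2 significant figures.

I = I₀·10^(L/10) = 10⁻¹² × 10^(73.4/10) = 10^(-4.660).

2.2e-05 W/m²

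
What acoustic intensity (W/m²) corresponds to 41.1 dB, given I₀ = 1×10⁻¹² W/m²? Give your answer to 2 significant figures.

L = 10·log₁₀(I/I₀) ⇒ I = I₀·10^(L/10) = 10⁻¹² × 10^4.11.

1.3e-08 W/m²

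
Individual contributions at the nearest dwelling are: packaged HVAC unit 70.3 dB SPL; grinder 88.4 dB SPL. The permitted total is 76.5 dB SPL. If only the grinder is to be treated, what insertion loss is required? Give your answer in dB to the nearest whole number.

13 dB

The untreated sources together contribute 10^(70.3/10) = 1.072e+07, i.e. 70.30 dB SPL.
To meet 76.5 dB SPL overall, the treated grinder may contribute at most 10^(76.5/10) − 1.072e+07 = 3.395e+07, i.e. 75.31 dB SPL.
Required insertion loss = 88.4 − 75.31 = 13.09 dB.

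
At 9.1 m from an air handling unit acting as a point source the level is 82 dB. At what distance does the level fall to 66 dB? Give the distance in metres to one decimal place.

57.4 m

For a point source L₁ − L₂ = 20·log₁₀(r₂/r₁), so r₂ = r₁·10^((L₁−L₂)/20).
r₂ = 9.1·10^((82−66)/20) = 9.1·10^(16.0/20) = 57.42 m.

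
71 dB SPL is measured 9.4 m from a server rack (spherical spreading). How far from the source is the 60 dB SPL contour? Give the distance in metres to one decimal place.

For a point source L₁ − L₂ = 20·log₁₀(r₂/r₁), so r₂ = r₁·10^((L₁−L₂)/20).
r₂ = 9.4·10^((71−60)/20) = 9.4·10^(11.0/20) = 33.35 m.

33.4 m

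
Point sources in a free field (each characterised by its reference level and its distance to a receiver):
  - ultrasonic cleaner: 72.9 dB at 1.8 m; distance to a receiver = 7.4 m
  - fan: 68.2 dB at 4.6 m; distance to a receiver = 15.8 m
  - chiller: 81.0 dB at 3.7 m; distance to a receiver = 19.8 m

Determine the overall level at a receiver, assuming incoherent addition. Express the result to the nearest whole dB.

Propagate each source to the receiver with L = L_ref − 20·log₁₀(r/r_ref), then add intensities.
ultrasonic cleaner: 72.9 − 20·log₁₀(7.4/1.8) = 72.9 − 12.28 = 60.62 dB.
fan: 68.2 − 20·log₁₀(15.8/4.6) = 68.2 − 10.72 = 57.48 dB.
chiller: 81.0 − 20·log₁₀(19.8/3.7) = 81.0 − 14.57 = 66.43 dB.
Σ 10^(L/10) = 6.110e+06 → L_total = 10·log₁₀(6.110e+06) = 67.86 dB.

68 dB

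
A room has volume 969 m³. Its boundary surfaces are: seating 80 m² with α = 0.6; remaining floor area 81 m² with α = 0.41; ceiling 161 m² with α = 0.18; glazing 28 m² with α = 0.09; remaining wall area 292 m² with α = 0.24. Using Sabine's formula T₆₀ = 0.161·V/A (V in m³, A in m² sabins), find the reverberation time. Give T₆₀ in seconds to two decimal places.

Summing Sᵢαᵢ: 80·0.6 + 81·0.41 + 161·0.18 + 28·0.09 + 292·0.24 = 182.79 m².
T₆₀ = 0.161·V/A = 0.161·969/182.79 = 0.853 s.

0.85 s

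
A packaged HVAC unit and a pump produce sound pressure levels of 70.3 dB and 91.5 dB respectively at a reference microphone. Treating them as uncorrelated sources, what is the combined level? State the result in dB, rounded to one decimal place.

91.5 dB

For uncorrelated sources the intensities add, so convert each level to linear form, sum, and take 10·log₁₀ of the total.
Σ 10^(L/10) = 10^(70.3/10) + 10^(91.5/10) = 1.423e+09.
L_total = 10·log₁₀(1.423e+09) = 91.53 dB.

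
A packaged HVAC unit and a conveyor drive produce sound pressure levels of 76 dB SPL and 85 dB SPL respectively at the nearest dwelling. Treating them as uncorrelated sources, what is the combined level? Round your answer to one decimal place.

For uncorrelated sources the intensities add, so convert each level to linear form, sum, and take 10·log₁₀ of the total.
Σ 10^(L/10) = 10^(76/10) + 10^(85/10) = 3.560e+08.
L_total = 10·log₁₀(3.560e+08) = 85.51 dB SPL.

85.5 dB SPL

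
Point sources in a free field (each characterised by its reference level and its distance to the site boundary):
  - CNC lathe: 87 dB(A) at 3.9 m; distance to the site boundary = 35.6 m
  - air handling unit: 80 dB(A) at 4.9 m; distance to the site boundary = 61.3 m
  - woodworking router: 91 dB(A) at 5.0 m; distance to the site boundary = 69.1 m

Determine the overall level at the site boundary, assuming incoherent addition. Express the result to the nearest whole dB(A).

71 dB(A)

Propagate each source to the receiver with L = L_ref − 20·log₁₀(r/r_ref), then add intensities.
CNC lathe: 87 − 20·log₁₀(35.6/3.9) = 87 − 19.21 = 67.79 dB(A).
air handling unit: 80 − 20·log₁₀(61.3/4.9) = 80 − 21.95 = 58.05 dB(A).
woodworking router: 91 − 20·log₁₀(69.1/5.0) = 91 − 22.81 = 68.19 dB(A).
Σ 10^(L/10) = 1.325e+07 → L_total = 10·log₁₀(1.325e+07) = 71.22 dB(A).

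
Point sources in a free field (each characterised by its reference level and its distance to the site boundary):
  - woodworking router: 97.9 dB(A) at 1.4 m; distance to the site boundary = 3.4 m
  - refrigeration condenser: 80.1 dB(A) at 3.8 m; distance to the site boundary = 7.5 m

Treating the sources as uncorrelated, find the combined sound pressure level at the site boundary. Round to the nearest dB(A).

90 dB(A)

First find each source's level at the receiver (point-source: −20·log₁₀(r/r_ref)), then combine on an intensity basis.
woodworking router: 97.9 − 20·log₁₀(3.4/1.4) = 97.9 − 7.71 = 90.19 dB(A).
refrigeration condenser: 80.1 − 20·log₁₀(7.5/3.8) = 80.1 − 5.91 = 74.19 dB(A).
Σ 10^(L/10) = 1.072e+09 → L_total = 10·log₁₀(1.072e+09) = 90.30 dB(A).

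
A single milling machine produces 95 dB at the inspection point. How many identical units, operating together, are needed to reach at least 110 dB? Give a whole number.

32

N identical sources give L₁ + 10·log₁₀ N, so require 10·log₁₀ N ≥ 110 − 95 = 15.0 dB.
N ≥ 10^(15.0/10) = 31.623, so N = 32.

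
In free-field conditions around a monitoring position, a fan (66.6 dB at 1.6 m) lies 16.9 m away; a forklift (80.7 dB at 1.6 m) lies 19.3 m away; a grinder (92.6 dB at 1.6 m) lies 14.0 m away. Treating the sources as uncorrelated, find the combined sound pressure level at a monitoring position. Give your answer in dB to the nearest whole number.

74 dB

Apply inverse-square spreading to bring every level to the receiver, then sum 10^(L/10).
fan: 66.6 − 20·log₁₀(16.9/1.6) = 66.6 − 20.48 = 46.12 dB.
forklift: 80.7 − 20·log₁₀(19.3/1.6) = 80.7 − 21.63 = 59.07 dB.
grinder: 92.6 − 20·log₁₀(14.0/1.6) = 92.6 − 18.84 = 73.76 dB.
Σ 10^(L/10) = 2.462e+07 → L_total = 10·log₁₀(2.462e+07) = 73.91 dB.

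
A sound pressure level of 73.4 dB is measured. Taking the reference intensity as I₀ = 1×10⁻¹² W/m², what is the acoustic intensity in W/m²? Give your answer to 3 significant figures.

2.19e-05 W/m²

L = 10·log₁₀(I/I₀) ⇒ I = I₀·10^(L/10) = 10⁻¹² × 10^7.34.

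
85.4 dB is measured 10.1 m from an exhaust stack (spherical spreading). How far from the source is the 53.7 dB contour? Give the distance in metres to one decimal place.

For a point source L₁ − L₂ = 20·log₁₀(r₂/r₁), so r₂ = r₁·10^((L₁−L₂)/20).
r₂ = 10.1·10^((85.4−53.7)/20) = 10.1·10^(31.7/20) = 388.44 m.

388.4 m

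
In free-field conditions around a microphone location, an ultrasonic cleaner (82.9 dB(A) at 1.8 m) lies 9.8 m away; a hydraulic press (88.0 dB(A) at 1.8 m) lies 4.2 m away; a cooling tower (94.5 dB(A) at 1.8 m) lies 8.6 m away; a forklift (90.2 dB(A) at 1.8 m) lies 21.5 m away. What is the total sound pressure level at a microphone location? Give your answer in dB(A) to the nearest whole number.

Apply inverse-square spreading to bring every level to the receiver, then sum 10^(L/10).
ultrasonic cleaner: 82.9 − 20·log₁₀(9.8/1.8) = 82.9 − 14.72 = 68.18 dB(A).
hydraulic press: 88.0 − 20·log₁₀(4.2/1.8) = 88.0 − 7.36 = 80.64 dB(A).
cooling tower: 94.5 − 20·log₁₀(8.6/1.8) = 94.5 − 13.58 = 80.92 dB(A).
forklift: 90.2 − 20·log₁₀(21.5/1.8) = 90.2 − 21.54 = 68.66 dB(A).
Σ 10^(L/10) = 2.533e+08 → L_total = 10·log₁₀(2.533e+08) = 84.04 dB(A).

84 dB(A)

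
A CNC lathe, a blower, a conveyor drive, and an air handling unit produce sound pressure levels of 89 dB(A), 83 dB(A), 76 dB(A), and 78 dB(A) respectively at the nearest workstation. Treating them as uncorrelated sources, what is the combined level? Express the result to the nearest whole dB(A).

90 dB(A)

Incoherent sources combine by intensity addition: L_total = 10·log₁₀(Σ 10^(L_i/10)).
Σ 10^(L/10) = 10^(89/10) + 10^(83/10) + 10^(76/10) + 10^(78/10) = 1.097e+09.
L_total = 10·log₁₀(1.097e+09) = 90.40 dB(A).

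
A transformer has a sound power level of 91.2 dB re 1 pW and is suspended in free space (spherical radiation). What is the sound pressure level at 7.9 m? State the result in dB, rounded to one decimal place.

The power spreads over a sphere of area 4π·r², so L_p = L_w − 10·log₁₀(4π·r²).
4π·r² = 784.3 m², 10·log₁₀ of that is 28.945 dB.
L_p = 91.2 − 28.945 = 62.26 dB.

62.3 dB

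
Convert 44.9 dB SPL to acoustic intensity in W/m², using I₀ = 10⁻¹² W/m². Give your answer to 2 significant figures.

3.1e-08 W/m²

I = I₀·10^(L/10) = 10⁻¹² × 10^(44.9/10) = 10^(-7.510).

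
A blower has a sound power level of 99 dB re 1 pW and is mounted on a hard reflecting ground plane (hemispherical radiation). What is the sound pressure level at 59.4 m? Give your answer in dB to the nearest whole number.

Free-field hemispherical radiation: L_p = L_w − 10·log₁₀(2π·r²), r = 59.4 m.
2π·r² = 2.217e+04 m², 10·log₁₀ of that is 43.458 dB.
L_p = 99 − 43.458 = 55.54 dB.

56 dB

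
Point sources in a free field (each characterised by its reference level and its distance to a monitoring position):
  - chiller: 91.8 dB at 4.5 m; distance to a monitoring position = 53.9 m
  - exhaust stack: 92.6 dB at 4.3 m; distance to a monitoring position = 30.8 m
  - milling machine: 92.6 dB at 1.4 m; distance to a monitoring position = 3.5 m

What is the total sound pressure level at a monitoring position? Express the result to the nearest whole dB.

85 dB

Propagate each source to the receiver with L = L_ref − 20·log₁₀(r/r_ref), then add intensities.
chiller: 91.8 − 20·log₁₀(53.9/4.5) = 91.8 − 21.57 = 70.23 dB.
exhaust stack: 92.6 − 20·log₁₀(30.8/4.3) = 92.6 − 17.10 = 75.50 dB.
milling machine: 92.6 − 20·log₁₀(3.5/1.4) = 92.6 − 7.96 = 84.64 dB.
Σ 10^(L/10) = 3.372e+08 → L_total = 10·log₁₀(3.372e+08) = 85.28 dB.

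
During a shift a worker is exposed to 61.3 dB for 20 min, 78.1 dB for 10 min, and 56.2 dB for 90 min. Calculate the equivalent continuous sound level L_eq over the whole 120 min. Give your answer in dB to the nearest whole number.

68 dB

The energy average is taken in the linear domain: L_eq = 10·log₁₀[(Σ tᵢ·10^(Lᵢ/10))/T], T = 120 min.
Σ tᵢ·10^(Lᵢ/10) = 20·10^(61.3/10) + 10·10^(78.1/10) + 90·10^(56.2/10) = 7.102e+08.
L_eq = 10·log₁₀(7.102e+08/120) = 67.72 dB.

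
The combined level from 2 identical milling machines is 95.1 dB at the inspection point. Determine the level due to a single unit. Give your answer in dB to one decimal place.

92.1 dB

Dividing the total intensity by 2 lowers the level by 10·log₁₀ 2 = 3.010 dB: L₁ = 95.1 − 3.010.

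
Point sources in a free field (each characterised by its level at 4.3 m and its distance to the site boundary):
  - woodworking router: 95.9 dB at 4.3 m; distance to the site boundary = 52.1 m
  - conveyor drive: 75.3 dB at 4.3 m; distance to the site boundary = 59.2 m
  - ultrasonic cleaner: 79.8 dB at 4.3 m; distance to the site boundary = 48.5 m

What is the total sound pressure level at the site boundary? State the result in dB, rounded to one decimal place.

First find each source's level at the receiver (point-source: −20·log₁₀(r/r_ref)), then combine on an intensity basis.
woodworking router: 95.9 − 20·log₁₀(52.1/4.3) = 95.9 − 21.67 = 74.23 dB.
conveyor drive: 75.3 − 20·log₁₀(59.2/4.3) = 75.3 − 22.78 = 52.52 dB.
ultrasonic cleaner: 79.8 − 20·log₁₀(48.5/4.3) = 79.8 − 21.05 = 58.75 dB.
Σ 10^(L/10) = 2.743e+07 → L_total = 10·log₁₀(2.743e+07) = 74.38 dB.

74.4 dB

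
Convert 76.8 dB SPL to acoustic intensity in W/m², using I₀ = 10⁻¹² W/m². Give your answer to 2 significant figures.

4.8e-05 W/m²

I = I₀·10^(L/10) = 10⁻¹² × 10^(76.8/10) = 10^(-4.320).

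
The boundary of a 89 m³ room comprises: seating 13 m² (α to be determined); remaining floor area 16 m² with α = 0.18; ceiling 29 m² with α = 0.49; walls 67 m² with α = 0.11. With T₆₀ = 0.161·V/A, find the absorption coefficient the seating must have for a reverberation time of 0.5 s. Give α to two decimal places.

0.32

From T₆₀ = 0.161·V/A, the target T₆₀ = 0.5 s needs A = 0.161·89/0.5 = 28.66 m².
Absorption from the other surfaces = 16·0.18 + 29·0.49 + 67·0.11 = 24.46 m², so the seating must supply 4.20 m² over 13 m².
α = 4.20/13 = 0.323.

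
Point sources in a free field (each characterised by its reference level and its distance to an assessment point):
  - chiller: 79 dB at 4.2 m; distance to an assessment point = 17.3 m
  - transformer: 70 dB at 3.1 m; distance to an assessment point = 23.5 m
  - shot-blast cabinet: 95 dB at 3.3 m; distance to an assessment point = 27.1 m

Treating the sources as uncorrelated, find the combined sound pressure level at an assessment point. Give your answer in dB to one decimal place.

Propagate each source to the receiver with L = L_ref − 20·log₁₀(r/r_ref), then add intensities.
chiller: 79 − 20·log₁₀(17.3/4.2) = 79 − 12.30 = 66.70 dB.
transformer: 70 − 20·log₁₀(23.5/3.1) = 70 − 17.59 = 52.41 dB.
shot-blast cabinet: 95 − 20·log₁₀(27.1/3.3) = 95 − 18.29 = 76.71 dB.
Σ 10^(L/10) = 5.175e+07 → L_total = 10·log₁₀(5.175e+07) = 77.14 dB.

77.1 dB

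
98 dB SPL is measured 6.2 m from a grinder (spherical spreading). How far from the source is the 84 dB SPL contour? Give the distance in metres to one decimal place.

The 14.0 dB drop corresponds to a distance ratio of 10^(14.0/20) for a point source.
r₂ = 6.2·10^((98−84)/20) = 6.2·10^(14.0/20) = 31.07 m.

31.1 m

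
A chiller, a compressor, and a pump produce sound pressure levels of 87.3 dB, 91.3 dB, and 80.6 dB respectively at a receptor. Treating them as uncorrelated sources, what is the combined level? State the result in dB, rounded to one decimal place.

Incoherent sources combine by intensity addition: L_total = 10·log₁₀(Σ 10^(L_i/10)).
Σ 10^(L/10) = 10^(87.3/10) + 10^(91.3/10) + 10^(80.6/10) = 2.001e+09.
L_total = 10·log₁₀(2.001e+09) = 93.01 dB.

93.0 dB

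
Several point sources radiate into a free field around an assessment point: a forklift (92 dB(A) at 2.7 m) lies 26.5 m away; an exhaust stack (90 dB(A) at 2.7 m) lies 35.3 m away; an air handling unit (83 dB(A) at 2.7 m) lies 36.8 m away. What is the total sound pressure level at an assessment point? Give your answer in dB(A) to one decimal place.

73.7 dB(A)

Propagate each source to the receiver with L = L_ref − 20·log₁₀(r/r_ref), then add intensities.
forklift: 92 − 20·log₁₀(26.5/2.7) = 92 − 19.84 = 72.16 dB(A).
exhaust stack: 90 − 20·log₁₀(35.3/2.7) = 90 − 22.33 = 67.67 dB(A).
air handling unit: 83 − 20·log₁₀(36.8/2.7) = 83 − 22.69 = 60.31 dB(A).
Σ 10^(L/10) = 2.338e+07 → L_total = 10·log₁₀(2.338e+07) = 73.69 dB(A).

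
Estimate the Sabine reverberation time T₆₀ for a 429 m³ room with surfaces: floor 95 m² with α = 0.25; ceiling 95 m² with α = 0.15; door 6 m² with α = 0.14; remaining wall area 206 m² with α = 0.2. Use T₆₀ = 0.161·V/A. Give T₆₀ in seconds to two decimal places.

A = Σ Sᵢαᵢ = 95·0.25 + 95·0.15 + 6·0.14 + 206·0.2 = 80.04 m².
T₆₀ = 0.161 × 429 / 80.04 = 0.863 s.

0.86 s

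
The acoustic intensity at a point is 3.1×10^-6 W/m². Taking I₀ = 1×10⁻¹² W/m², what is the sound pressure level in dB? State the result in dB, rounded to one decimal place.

64.9 dB

L = 10·log₁₀(I/I₀) = 10·log₁₀(3.1×10^-6/10⁻¹²) = 10·log₁₀(3.1×10^6).
L = 10·(0.4914 + 6) = 64.91 dB.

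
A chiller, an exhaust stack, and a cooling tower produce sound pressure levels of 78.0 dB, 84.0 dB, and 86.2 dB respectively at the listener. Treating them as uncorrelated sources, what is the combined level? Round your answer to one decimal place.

Incoherent sources combine by intensity addition: L_total = 10·log₁₀(Σ 10^(L_i/10)).
Σ 10^(L/10) = 10^(78.0/10) + 10^(84.0/10) + 10^(86.2/10) = 7.312e+08.
L_total = 10·log₁₀(7.312e+08) = 88.64 dB.

88.6 dB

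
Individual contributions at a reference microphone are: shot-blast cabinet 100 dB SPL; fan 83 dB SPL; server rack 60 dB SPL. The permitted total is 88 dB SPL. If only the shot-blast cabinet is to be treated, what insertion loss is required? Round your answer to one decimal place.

The untreated sources together contribute 10^(83/10) + 10^(60/10) = 2.005e+08, i.e. 83.02 dB SPL.
The limit corresponds to 10^(88/10) = 6.310e+08; subtracting the fixed part leaves 4.304e+08 for the shot-blast cabinet, i.e. 86.34 dB SPL.
So the shot-blast cabinet must be reduced from 100 to 86.34 dB SPL: IL = 13.66 dB.

13.7 dB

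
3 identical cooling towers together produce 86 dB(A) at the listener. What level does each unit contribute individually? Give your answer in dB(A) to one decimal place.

3 equal contributions raise the level by 10·log₁₀ 3 = 4.771 dB, so each unit alone gives 86 − 4.771.

81.2 dB(A)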